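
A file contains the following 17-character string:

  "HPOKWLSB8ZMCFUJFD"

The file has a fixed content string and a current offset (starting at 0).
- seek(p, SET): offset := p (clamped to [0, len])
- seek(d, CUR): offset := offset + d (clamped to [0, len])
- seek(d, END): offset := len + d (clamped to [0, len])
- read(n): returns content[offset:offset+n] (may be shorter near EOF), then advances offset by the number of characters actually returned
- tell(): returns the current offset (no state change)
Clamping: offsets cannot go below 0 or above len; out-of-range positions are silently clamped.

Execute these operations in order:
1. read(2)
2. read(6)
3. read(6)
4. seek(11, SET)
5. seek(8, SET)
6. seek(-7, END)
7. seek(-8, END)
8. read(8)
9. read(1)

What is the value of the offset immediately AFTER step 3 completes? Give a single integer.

Answer: 14

Derivation:
After 1 (read(2)): returned 'HP', offset=2
After 2 (read(6)): returned 'OKWLSB', offset=8
After 3 (read(6)): returned '8ZMCFU', offset=14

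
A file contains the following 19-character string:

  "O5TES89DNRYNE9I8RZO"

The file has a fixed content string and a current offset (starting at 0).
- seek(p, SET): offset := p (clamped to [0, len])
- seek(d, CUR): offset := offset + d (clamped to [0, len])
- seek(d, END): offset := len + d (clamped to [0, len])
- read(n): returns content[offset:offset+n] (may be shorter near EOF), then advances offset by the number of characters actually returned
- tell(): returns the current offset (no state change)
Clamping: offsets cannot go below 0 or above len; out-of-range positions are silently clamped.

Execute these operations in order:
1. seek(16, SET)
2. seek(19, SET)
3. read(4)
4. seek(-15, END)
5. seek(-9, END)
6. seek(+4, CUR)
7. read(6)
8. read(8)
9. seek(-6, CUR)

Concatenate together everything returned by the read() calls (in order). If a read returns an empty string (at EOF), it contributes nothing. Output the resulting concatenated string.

After 1 (seek(16, SET)): offset=16
After 2 (seek(19, SET)): offset=19
After 3 (read(4)): returned '', offset=19
After 4 (seek(-15, END)): offset=4
After 5 (seek(-9, END)): offset=10
After 6 (seek(+4, CUR)): offset=14
After 7 (read(6)): returned 'I8RZO', offset=19
After 8 (read(8)): returned '', offset=19
After 9 (seek(-6, CUR)): offset=13

Answer: I8RZO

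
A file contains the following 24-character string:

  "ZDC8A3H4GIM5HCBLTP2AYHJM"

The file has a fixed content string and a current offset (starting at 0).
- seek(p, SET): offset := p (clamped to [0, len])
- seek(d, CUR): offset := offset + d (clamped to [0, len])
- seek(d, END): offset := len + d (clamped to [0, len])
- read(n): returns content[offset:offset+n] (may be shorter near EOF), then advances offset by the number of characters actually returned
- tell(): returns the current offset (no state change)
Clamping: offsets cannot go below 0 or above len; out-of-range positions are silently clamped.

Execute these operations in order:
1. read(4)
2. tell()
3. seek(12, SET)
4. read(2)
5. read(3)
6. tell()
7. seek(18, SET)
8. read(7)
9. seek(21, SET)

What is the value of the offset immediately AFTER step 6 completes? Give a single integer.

After 1 (read(4)): returned 'ZDC8', offset=4
After 2 (tell()): offset=4
After 3 (seek(12, SET)): offset=12
After 4 (read(2)): returned 'HC', offset=14
After 5 (read(3)): returned 'BLT', offset=17
After 6 (tell()): offset=17

Answer: 17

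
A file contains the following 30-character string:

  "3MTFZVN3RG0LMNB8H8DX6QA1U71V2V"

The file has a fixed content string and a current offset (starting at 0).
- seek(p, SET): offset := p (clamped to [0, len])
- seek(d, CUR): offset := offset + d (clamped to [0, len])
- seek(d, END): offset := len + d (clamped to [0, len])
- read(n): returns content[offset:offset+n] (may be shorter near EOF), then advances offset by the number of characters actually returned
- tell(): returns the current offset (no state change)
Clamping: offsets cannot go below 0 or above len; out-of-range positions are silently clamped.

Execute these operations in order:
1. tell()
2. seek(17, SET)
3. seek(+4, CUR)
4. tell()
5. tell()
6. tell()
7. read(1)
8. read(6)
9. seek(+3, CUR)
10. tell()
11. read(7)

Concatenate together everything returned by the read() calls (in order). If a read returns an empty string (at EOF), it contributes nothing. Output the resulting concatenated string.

Answer: QA1U71V

Derivation:
After 1 (tell()): offset=0
After 2 (seek(17, SET)): offset=17
After 3 (seek(+4, CUR)): offset=21
After 4 (tell()): offset=21
After 5 (tell()): offset=21
After 6 (tell()): offset=21
After 7 (read(1)): returned 'Q', offset=22
After 8 (read(6)): returned 'A1U71V', offset=28
After 9 (seek(+3, CUR)): offset=30
After 10 (tell()): offset=30
After 11 (read(7)): returned '', offset=30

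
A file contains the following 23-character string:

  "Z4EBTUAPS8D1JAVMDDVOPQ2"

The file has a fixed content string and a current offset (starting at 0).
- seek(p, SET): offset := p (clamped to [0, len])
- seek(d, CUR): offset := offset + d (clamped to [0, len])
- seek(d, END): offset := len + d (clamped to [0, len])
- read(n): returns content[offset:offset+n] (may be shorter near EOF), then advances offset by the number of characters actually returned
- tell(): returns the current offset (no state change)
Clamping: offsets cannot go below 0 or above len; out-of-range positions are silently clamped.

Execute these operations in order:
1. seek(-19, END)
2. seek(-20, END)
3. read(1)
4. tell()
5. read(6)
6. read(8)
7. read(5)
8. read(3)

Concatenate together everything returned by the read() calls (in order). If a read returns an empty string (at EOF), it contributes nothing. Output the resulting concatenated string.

After 1 (seek(-19, END)): offset=4
After 2 (seek(-20, END)): offset=3
After 3 (read(1)): returned 'B', offset=4
After 4 (tell()): offset=4
After 5 (read(6)): returned 'TUAPS8', offset=10
After 6 (read(8)): returned 'D1JAVMDD', offset=18
After 7 (read(5)): returned 'VOPQ2', offset=23
After 8 (read(3)): returned '', offset=23

Answer: BTUAPS8D1JAVMDDVOPQ2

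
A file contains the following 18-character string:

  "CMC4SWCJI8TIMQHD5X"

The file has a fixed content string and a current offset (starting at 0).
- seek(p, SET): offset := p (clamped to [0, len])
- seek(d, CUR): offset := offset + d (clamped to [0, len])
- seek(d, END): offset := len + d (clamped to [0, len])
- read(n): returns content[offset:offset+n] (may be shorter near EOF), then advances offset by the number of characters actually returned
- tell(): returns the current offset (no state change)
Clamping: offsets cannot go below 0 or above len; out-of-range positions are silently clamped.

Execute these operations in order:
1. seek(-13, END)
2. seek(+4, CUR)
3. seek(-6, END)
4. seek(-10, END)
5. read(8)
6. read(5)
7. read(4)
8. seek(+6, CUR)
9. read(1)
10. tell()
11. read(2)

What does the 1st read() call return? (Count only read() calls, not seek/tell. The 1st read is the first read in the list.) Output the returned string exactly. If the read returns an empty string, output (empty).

After 1 (seek(-13, END)): offset=5
After 2 (seek(+4, CUR)): offset=9
After 3 (seek(-6, END)): offset=12
After 4 (seek(-10, END)): offset=8
After 5 (read(8)): returned 'I8TIMQHD', offset=16
After 6 (read(5)): returned '5X', offset=18
After 7 (read(4)): returned '', offset=18
After 8 (seek(+6, CUR)): offset=18
After 9 (read(1)): returned '', offset=18
After 10 (tell()): offset=18
After 11 (read(2)): returned '', offset=18

Answer: I8TIMQHD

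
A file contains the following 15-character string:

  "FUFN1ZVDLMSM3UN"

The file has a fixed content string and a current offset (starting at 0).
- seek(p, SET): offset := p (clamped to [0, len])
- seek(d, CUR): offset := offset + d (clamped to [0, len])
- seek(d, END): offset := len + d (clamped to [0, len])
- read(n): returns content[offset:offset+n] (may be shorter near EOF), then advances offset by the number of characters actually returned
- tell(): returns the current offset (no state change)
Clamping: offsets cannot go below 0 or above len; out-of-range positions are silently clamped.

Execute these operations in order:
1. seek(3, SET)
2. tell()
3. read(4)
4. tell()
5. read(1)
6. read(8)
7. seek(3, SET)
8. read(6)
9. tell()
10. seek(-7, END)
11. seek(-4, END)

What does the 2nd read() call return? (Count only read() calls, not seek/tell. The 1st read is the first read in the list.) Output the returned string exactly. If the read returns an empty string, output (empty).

After 1 (seek(3, SET)): offset=3
After 2 (tell()): offset=3
After 3 (read(4)): returned 'N1ZV', offset=7
After 4 (tell()): offset=7
After 5 (read(1)): returned 'D', offset=8
After 6 (read(8)): returned 'LMSM3UN', offset=15
After 7 (seek(3, SET)): offset=3
After 8 (read(6)): returned 'N1ZVDL', offset=9
After 9 (tell()): offset=9
After 10 (seek(-7, END)): offset=8
After 11 (seek(-4, END)): offset=11

Answer: D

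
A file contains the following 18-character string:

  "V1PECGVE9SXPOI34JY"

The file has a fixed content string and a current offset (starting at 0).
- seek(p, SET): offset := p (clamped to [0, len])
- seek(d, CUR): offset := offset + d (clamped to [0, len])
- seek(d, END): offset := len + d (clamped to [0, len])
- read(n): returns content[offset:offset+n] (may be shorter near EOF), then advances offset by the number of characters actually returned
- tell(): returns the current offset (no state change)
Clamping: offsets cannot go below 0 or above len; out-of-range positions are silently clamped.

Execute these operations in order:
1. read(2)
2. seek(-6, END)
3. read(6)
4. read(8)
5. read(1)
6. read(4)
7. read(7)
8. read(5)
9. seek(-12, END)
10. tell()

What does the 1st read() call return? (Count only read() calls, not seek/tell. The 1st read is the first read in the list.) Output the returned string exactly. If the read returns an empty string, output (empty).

After 1 (read(2)): returned 'V1', offset=2
After 2 (seek(-6, END)): offset=12
After 3 (read(6)): returned 'OI34JY', offset=18
After 4 (read(8)): returned '', offset=18
After 5 (read(1)): returned '', offset=18
After 6 (read(4)): returned '', offset=18
After 7 (read(7)): returned '', offset=18
After 8 (read(5)): returned '', offset=18
After 9 (seek(-12, END)): offset=6
After 10 (tell()): offset=6

Answer: V1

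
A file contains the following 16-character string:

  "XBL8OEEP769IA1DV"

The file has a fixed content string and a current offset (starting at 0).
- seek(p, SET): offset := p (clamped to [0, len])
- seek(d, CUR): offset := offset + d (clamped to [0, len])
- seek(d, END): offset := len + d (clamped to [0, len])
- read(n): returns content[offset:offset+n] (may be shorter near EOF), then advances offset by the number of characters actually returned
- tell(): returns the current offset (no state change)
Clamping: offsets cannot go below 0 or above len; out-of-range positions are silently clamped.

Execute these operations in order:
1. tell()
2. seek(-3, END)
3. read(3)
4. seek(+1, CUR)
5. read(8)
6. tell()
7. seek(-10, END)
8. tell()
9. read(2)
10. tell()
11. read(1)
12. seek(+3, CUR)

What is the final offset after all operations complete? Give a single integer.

Answer: 12

Derivation:
After 1 (tell()): offset=0
After 2 (seek(-3, END)): offset=13
After 3 (read(3)): returned '1DV', offset=16
After 4 (seek(+1, CUR)): offset=16
After 5 (read(8)): returned '', offset=16
After 6 (tell()): offset=16
After 7 (seek(-10, END)): offset=6
After 8 (tell()): offset=6
After 9 (read(2)): returned 'EP', offset=8
After 10 (tell()): offset=8
After 11 (read(1)): returned '7', offset=9
After 12 (seek(+3, CUR)): offset=12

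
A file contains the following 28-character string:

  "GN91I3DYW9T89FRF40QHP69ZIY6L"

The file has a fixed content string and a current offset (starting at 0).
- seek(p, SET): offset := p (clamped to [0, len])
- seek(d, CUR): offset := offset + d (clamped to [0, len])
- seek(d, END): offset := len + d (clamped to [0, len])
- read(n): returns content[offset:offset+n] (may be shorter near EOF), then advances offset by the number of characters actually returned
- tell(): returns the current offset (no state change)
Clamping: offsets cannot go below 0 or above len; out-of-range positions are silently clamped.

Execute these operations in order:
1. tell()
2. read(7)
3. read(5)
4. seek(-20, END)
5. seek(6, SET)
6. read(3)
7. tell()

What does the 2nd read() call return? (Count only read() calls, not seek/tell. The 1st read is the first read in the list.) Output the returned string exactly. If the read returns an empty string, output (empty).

After 1 (tell()): offset=0
After 2 (read(7)): returned 'GN91I3D', offset=7
After 3 (read(5)): returned 'YW9T8', offset=12
After 4 (seek(-20, END)): offset=8
After 5 (seek(6, SET)): offset=6
After 6 (read(3)): returned 'DYW', offset=9
After 7 (tell()): offset=9

Answer: YW9T8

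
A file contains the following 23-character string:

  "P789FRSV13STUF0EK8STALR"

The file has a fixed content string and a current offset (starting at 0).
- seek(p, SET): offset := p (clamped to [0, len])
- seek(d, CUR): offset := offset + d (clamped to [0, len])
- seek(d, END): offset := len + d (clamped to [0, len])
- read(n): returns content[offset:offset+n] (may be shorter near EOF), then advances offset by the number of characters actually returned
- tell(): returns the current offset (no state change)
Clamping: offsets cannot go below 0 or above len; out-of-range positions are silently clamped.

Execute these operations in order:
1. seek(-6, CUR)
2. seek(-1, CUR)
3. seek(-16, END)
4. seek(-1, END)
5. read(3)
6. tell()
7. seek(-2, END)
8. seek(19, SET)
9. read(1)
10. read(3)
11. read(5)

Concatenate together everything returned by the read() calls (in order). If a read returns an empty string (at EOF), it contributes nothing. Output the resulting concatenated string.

After 1 (seek(-6, CUR)): offset=0
After 2 (seek(-1, CUR)): offset=0
After 3 (seek(-16, END)): offset=7
After 4 (seek(-1, END)): offset=22
After 5 (read(3)): returned 'R', offset=23
After 6 (tell()): offset=23
After 7 (seek(-2, END)): offset=21
After 8 (seek(19, SET)): offset=19
After 9 (read(1)): returned 'T', offset=20
After 10 (read(3)): returned 'ALR', offset=23
After 11 (read(5)): returned '', offset=23

Answer: RTALR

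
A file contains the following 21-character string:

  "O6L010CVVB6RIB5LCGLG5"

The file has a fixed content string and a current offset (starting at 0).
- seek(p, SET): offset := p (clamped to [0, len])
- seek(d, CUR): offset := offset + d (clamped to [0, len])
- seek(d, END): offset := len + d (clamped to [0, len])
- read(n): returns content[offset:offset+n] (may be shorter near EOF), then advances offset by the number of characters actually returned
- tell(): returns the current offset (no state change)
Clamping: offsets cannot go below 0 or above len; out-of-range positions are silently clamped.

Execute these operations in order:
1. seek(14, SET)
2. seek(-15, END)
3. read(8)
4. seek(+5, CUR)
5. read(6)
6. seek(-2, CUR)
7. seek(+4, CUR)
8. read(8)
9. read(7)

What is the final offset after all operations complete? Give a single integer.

Answer: 21

Derivation:
After 1 (seek(14, SET)): offset=14
After 2 (seek(-15, END)): offset=6
After 3 (read(8)): returned 'CVVB6RIB', offset=14
After 4 (seek(+5, CUR)): offset=19
After 5 (read(6)): returned 'G5', offset=21
After 6 (seek(-2, CUR)): offset=19
After 7 (seek(+4, CUR)): offset=21
After 8 (read(8)): returned '', offset=21
After 9 (read(7)): returned '', offset=21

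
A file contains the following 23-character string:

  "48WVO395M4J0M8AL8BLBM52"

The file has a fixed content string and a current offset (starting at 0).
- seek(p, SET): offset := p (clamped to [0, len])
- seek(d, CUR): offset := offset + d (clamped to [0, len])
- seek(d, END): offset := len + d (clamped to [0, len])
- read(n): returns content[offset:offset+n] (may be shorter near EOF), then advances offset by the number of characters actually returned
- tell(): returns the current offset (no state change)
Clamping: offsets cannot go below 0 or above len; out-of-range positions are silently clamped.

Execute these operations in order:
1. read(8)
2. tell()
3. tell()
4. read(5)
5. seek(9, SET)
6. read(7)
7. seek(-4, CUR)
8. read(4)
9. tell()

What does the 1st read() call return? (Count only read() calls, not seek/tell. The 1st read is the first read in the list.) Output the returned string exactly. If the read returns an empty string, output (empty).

Answer: 48WVO395

Derivation:
After 1 (read(8)): returned '48WVO395', offset=8
After 2 (tell()): offset=8
After 3 (tell()): offset=8
After 4 (read(5)): returned 'M4J0M', offset=13
After 5 (seek(9, SET)): offset=9
After 6 (read(7)): returned '4J0M8AL', offset=16
After 7 (seek(-4, CUR)): offset=12
After 8 (read(4)): returned 'M8AL', offset=16
After 9 (tell()): offset=16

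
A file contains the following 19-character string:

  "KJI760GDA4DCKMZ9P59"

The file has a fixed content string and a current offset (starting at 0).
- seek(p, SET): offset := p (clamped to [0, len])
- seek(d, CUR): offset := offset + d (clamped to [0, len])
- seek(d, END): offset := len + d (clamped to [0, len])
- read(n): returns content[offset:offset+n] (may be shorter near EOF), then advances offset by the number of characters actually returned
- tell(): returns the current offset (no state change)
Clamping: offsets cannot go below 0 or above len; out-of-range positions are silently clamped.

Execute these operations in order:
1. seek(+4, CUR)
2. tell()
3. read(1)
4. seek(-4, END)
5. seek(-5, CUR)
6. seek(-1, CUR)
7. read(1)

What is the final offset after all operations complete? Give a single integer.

Answer: 10

Derivation:
After 1 (seek(+4, CUR)): offset=4
After 2 (tell()): offset=4
After 3 (read(1)): returned '6', offset=5
After 4 (seek(-4, END)): offset=15
After 5 (seek(-5, CUR)): offset=10
After 6 (seek(-1, CUR)): offset=9
After 7 (read(1)): returned '4', offset=10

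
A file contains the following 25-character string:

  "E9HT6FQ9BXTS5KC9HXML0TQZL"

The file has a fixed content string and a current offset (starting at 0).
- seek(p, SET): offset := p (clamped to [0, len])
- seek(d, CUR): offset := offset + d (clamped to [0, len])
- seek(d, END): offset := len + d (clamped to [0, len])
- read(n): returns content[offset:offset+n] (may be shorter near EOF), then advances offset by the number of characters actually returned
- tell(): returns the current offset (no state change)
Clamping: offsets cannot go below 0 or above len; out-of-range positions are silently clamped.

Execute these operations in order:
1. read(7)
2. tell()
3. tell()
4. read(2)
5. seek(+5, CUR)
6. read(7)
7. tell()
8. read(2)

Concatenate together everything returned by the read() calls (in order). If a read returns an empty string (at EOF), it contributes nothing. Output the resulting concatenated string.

Answer: E9HT6FQ9BC9HXML0TQ

Derivation:
After 1 (read(7)): returned 'E9HT6FQ', offset=7
After 2 (tell()): offset=7
After 3 (tell()): offset=7
After 4 (read(2)): returned '9B', offset=9
After 5 (seek(+5, CUR)): offset=14
After 6 (read(7)): returned 'C9HXML0', offset=21
After 7 (tell()): offset=21
After 8 (read(2)): returned 'TQ', offset=23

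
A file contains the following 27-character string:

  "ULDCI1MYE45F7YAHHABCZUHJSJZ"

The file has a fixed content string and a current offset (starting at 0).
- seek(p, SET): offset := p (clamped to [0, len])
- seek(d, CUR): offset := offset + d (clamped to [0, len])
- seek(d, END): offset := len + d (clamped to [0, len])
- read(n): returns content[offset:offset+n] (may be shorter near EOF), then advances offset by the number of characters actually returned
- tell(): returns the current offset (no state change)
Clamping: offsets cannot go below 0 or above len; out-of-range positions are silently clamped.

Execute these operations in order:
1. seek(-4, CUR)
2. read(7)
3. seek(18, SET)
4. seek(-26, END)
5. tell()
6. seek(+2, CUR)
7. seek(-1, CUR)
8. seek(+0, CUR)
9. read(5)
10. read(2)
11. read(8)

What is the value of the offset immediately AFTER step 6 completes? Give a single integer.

After 1 (seek(-4, CUR)): offset=0
After 2 (read(7)): returned 'ULDCI1M', offset=7
After 3 (seek(18, SET)): offset=18
After 4 (seek(-26, END)): offset=1
After 5 (tell()): offset=1
After 6 (seek(+2, CUR)): offset=3

Answer: 3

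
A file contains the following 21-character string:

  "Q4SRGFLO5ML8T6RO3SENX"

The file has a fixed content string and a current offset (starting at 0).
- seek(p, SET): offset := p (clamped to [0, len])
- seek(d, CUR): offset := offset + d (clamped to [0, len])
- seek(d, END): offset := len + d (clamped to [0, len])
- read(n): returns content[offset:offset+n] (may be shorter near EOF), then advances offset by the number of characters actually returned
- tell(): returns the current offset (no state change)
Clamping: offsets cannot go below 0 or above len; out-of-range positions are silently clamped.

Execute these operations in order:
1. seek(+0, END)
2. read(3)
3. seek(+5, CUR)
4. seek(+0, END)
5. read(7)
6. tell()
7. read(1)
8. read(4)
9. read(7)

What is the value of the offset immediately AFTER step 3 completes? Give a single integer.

After 1 (seek(+0, END)): offset=21
After 2 (read(3)): returned '', offset=21
After 3 (seek(+5, CUR)): offset=21

Answer: 21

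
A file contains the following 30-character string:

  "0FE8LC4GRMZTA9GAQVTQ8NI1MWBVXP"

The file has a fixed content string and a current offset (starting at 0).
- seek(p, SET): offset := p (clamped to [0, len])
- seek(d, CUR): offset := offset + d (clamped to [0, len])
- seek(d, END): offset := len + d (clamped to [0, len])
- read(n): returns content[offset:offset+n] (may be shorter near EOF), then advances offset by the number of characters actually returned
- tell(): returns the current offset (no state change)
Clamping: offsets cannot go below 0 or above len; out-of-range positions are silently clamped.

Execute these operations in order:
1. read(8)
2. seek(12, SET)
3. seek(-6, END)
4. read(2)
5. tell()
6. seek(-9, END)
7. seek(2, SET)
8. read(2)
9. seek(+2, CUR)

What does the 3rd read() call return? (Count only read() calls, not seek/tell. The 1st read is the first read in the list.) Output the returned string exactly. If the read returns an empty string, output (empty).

Answer: E8

Derivation:
After 1 (read(8)): returned '0FE8LC4G', offset=8
After 2 (seek(12, SET)): offset=12
After 3 (seek(-6, END)): offset=24
After 4 (read(2)): returned 'MW', offset=26
After 5 (tell()): offset=26
After 6 (seek(-9, END)): offset=21
After 7 (seek(2, SET)): offset=2
After 8 (read(2)): returned 'E8', offset=4
After 9 (seek(+2, CUR)): offset=6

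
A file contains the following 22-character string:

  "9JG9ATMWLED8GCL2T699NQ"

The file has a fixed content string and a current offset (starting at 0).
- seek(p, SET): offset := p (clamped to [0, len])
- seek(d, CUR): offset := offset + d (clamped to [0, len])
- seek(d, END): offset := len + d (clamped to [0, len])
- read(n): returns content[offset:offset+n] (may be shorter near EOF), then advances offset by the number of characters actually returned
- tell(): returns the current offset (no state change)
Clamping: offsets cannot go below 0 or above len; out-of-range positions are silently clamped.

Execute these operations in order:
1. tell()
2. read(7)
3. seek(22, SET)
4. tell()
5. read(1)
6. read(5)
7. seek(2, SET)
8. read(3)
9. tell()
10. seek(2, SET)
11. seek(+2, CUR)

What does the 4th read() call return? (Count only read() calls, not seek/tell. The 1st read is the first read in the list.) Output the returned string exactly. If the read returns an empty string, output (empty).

After 1 (tell()): offset=0
After 2 (read(7)): returned '9JG9ATM', offset=7
After 3 (seek(22, SET)): offset=22
After 4 (tell()): offset=22
After 5 (read(1)): returned '', offset=22
After 6 (read(5)): returned '', offset=22
After 7 (seek(2, SET)): offset=2
After 8 (read(3)): returned 'G9A', offset=5
After 9 (tell()): offset=5
After 10 (seek(2, SET)): offset=2
After 11 (seek(+2, CUR)): offset=4

Answer: G9A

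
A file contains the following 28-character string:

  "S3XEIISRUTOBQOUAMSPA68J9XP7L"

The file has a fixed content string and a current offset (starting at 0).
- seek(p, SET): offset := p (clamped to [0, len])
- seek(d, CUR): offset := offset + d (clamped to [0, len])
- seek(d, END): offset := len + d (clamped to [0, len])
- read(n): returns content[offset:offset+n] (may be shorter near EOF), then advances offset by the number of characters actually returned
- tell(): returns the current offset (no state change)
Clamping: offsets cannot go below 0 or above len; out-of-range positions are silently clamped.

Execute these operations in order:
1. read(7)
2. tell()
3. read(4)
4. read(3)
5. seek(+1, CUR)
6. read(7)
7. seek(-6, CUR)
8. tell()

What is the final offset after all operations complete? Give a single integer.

Answer: 16

Derivation:
After 1 (read(7)): returned 'S3XEIIS', offset=7
After 2 (tell()): offset=7
After 3 (read(4)): returned 'RUTO', offset=11
After 4 (read(3)): returned 'BQO', offset=14
After 5 (seek(+1, CUR)): offset=15
After 6 (read(7)): returned 'AMSPA68', offset=22
After 7 (seek(-6, CUR)): offset=16
After 8 (tell()): offset=16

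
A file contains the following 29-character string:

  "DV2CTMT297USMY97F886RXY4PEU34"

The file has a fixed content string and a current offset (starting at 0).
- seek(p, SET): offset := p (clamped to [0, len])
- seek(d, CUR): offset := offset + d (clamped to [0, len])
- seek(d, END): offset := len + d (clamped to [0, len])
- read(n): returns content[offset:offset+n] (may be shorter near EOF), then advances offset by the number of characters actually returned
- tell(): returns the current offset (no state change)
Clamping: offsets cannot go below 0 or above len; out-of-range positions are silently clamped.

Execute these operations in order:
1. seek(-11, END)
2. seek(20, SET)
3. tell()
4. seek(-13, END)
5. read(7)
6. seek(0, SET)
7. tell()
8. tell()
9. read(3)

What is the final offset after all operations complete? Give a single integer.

Answer: 3

Derivation:
After 1 (seek(-11, END)): offset=18
After 2 (seek(20, SET)): offset=20
After 3 (tell()): offset=20
After 4 (seek(-13, END)): offset=16
After 5 (read(7)): returned 'F886RXY', offset=23
After 6 (seek(0, SET)): offset=0
After 7 (tell()): offset=0
After 8 (tell()): offset=0
After 9 (read(3)): returned 'DV2', offset=3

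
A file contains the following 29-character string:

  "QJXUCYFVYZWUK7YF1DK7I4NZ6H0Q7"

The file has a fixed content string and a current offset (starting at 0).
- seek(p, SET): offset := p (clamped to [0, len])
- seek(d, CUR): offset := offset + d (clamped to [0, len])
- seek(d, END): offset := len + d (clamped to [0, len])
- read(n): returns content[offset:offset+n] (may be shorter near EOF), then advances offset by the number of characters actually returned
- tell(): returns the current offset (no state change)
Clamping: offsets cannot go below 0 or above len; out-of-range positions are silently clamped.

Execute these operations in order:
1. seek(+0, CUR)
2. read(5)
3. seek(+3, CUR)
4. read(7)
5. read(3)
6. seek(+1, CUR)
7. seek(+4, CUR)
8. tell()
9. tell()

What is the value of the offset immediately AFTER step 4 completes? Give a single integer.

After 1 (seek(+0, CUR)): offset=0
After 2 (read(5)): returned 'QJXUC', offset=5
After 3 (seek(+3, CUR)): offset=8
After 4 (read(7)): returned 'YZWUK7Y', offset=15

Answer: 15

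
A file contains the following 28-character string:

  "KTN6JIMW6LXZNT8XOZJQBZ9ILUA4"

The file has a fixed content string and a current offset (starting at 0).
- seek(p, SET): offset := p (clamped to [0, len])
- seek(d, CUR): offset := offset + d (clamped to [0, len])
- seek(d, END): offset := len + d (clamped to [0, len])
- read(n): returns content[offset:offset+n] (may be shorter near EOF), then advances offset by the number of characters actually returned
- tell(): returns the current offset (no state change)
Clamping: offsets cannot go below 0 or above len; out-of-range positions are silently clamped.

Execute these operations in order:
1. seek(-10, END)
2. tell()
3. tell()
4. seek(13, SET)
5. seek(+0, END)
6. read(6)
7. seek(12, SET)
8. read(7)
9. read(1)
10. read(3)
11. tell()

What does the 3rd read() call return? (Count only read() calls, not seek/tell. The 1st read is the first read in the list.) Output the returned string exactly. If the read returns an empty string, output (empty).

Answer: Q

Derivation:
After 1 (seek(-10, END)): offset=18
After 2 (tell()): offset=18
After 3 (tell()): offset=18
After 4 (seek(13, SET)): offset=13
After 5 (seek(+0, END)): offset=28
After 6 (read(6)): returned '', offset=28
After 7 (seek(12, SET)): offset=12
After 8 (read(7)): returned 'NT8XOZJ', offset=19
After 9 (read(1)): returned 'Q', offset=20
After 10 (read(3)): returned 'BZ9', offset=23
After 11 (tell()): offset=23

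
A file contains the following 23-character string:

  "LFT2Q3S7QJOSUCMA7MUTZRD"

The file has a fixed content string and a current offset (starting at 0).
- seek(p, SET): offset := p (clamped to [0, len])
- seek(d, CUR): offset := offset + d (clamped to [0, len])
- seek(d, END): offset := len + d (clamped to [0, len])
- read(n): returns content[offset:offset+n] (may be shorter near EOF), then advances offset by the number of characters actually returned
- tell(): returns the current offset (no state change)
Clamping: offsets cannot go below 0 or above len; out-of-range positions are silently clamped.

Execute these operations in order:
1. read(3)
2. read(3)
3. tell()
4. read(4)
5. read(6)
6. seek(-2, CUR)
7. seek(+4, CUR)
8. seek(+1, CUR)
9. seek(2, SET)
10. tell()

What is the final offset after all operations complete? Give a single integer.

Answer: 2

Derivation:
After 1 (read(3)): returned 'LFT', offset=3
After 2 (read(3)): returned '2Q3', offset=6
After 3 (tell()): offset=6
After 4 (read(4)): returned 'S7QJ', offset=10
After 5 (read(6)): returned 'OSUCMA', offset=16
After 6 (seek(-2, CUR)): offset=14
After 7 (seek(+4, CUR)): offset=18
After 8 (seek(+1, CUR)): offset=19
After 9 (seek(2, SET)): offset=2
After 10 (tell()): offset=2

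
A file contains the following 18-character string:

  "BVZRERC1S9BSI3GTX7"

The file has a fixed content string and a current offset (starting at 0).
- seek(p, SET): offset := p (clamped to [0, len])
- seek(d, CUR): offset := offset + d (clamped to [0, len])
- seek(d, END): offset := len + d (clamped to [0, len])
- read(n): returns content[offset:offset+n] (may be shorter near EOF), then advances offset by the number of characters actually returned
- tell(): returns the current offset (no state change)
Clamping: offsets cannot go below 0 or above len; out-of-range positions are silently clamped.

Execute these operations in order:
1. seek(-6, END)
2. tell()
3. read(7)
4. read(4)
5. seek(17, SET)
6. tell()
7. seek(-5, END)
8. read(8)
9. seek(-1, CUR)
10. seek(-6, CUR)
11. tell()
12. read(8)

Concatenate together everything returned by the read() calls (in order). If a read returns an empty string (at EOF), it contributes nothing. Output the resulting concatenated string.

Answer: I3GTX73GTX7SI3GTX7

Derivation:
After 1 (seek(-6, END)): offset=12
After 2 (tell()): offset=12
After 3 (read(7)): returned 'I3GTX7', offset=18
After 4 (read(4)): returned '', offset=18
After 5 (seek(17, SET)): offset=17
After 6 (tell()): offset=17
After 7 (seek(-5, END)): offset=13
After 8 (read(8)): returned '3GTX7', offset=18
After 9 (seek(-1, CUR)): offset=17
After 10 (seek(-6, CUR)): offset=11
After 11 (tell()): offset=11
After 12 (read(8)): returned 'SI3GTX7', offset=18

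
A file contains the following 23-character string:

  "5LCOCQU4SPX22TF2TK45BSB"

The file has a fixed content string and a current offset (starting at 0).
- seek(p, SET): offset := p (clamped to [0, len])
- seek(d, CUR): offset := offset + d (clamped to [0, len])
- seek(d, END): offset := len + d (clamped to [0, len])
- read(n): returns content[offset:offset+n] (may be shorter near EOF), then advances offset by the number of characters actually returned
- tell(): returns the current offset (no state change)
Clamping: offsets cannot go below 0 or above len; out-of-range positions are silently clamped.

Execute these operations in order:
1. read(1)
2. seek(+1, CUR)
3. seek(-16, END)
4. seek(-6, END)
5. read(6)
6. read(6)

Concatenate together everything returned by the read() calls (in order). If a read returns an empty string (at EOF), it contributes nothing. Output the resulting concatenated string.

Answer: 5K45BSB

Derivation:
After 1 (read(1)): returned '5', offset=1
After 2 (seek(+1, CUR)): offset=2
After 3 (seek(-16, END)): offset=7
After 4 (seek(-6, END)): offset=17
After 5 (read(6)): returned 'K45BSB', offset=23
After 6 (read(6)): returned '', offset=23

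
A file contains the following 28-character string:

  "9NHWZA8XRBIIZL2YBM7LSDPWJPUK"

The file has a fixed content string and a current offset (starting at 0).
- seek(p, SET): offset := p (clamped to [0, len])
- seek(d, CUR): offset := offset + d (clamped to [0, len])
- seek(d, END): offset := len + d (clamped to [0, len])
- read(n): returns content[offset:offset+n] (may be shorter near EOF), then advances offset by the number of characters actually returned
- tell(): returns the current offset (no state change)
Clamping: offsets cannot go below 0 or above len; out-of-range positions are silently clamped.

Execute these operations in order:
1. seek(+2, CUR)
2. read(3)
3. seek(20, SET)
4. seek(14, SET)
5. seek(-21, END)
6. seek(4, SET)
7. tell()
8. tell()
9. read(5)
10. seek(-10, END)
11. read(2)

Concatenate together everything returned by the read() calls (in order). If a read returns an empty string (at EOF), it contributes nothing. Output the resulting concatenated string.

After 1 (seek(+2, CUR)): offset=2
After 2 (read(3)): returned 'HWZ', offset=5
After 3 (seek(20, SET)): offset=20
After 4 (seek(14, SET)): offset=14
After 5 (seek(-21, END)): offset=7
After 6 (seek(4, SET)): offset=4
After 7 (tell()): offset=4
After 8 (tell()): offset=4
After 9 (read(5)): returned 'ZA8XR', offset=9
After 10 (seek(-10, END)): offset=18
After 11 (read(2)): returned '7L', offset=20

Answer: HWZZA8XR7L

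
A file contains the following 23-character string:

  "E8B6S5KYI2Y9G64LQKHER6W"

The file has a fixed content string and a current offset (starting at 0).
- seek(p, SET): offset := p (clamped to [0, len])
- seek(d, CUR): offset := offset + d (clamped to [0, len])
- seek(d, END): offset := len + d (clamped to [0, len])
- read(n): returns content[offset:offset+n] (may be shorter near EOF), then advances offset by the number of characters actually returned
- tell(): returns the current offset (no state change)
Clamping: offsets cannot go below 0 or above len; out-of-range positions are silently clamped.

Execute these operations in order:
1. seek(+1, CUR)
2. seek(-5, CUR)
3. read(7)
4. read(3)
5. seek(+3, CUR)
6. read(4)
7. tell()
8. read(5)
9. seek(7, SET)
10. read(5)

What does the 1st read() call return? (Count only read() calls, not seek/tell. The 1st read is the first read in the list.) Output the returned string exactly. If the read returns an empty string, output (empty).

Answer: E8B6S5K

Derivation:
After 1 (seek(+1, CUR)): offset=1
After 2 (seek(-5, CUR)): offset=0
After 3 (read(7)): returned 'E8B6S5K', offset=7
After 4 (read(3)): returned 'YI2', offset=10
After 5 (seek(+3, CUR)): offset=13
After 6 (read(4)): returned '64LQ', offset=17
After 7 (tell()): offset=17
After 8 (read(5)): returned 'KHER6', offset=22
After 9 (seek(7, SET)): offset=7
After 10 (read(5)): returned 'YI2Y9', offset=12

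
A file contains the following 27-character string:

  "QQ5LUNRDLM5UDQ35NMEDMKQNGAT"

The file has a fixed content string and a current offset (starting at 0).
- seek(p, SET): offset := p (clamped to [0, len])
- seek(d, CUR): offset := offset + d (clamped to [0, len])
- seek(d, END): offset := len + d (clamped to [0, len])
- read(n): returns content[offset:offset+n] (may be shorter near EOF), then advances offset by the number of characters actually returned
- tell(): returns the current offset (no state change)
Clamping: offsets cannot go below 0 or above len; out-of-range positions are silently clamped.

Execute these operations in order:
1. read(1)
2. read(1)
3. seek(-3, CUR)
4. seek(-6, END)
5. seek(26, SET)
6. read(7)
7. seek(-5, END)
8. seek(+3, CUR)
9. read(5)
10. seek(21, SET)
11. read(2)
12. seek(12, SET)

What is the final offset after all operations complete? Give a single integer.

Answer: 12

Derivation:
After 1 (read(1)): returned 'Q', offset=1
After 2 (read(1)): returned 'Q', offset=2
After 3 (seek(-3, CUR)): offset=0
After 4 (seek(-6, END)): offset=21
After 5 (seek(26, SET)): offset=26
After 6 (read(7)): returned 'T', offset=27
After 7 (seek(-5, END)): offset=22
After 8 (seek(+3, CUR)): offset=25
After 9 (read(5)): returned 'AT', offset=27
After 10 (seek(21, SET)): offset=21
After 11 (read(2)): returned 'KQ', offset=23
After 12 (seek(12, SET)): offset=12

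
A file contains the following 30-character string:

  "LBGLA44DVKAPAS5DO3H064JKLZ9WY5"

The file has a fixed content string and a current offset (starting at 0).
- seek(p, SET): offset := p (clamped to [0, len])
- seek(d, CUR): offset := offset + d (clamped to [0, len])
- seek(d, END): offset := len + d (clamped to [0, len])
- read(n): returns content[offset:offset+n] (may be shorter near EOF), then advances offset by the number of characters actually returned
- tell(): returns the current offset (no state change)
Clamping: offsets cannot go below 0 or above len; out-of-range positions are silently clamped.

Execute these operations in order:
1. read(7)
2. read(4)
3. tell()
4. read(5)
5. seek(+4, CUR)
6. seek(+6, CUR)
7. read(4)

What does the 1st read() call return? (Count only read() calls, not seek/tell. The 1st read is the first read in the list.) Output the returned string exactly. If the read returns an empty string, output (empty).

Answer: LBGLA44

Derivation:
After 1 (read(7)): returned 'LBGLA44', offset=7
After 2 (read(4)): returned 'DVKA', offset=11
After 3 (tell()): offset=11
After 4 (read(5)): returned 'PAS5D', offset=16
After 5 (seek(+4, CUR)): offset=20
After 6 (seek(+6, CUR)): offset=26
After 7 (read(4)): returned '9WY5', offset=30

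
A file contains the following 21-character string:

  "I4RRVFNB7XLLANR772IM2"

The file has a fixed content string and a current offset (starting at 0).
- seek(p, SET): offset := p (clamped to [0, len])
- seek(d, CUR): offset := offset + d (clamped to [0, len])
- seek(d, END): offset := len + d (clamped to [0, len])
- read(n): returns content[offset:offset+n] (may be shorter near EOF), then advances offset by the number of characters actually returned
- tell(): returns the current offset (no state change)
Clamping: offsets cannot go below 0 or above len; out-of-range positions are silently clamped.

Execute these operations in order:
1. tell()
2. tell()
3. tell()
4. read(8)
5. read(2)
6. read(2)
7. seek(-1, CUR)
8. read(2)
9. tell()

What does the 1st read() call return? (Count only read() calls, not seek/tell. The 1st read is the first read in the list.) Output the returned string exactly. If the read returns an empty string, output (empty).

After 1 (tell()): offset=0
After 2 (tell()): offset=0
After 3 (tell()): offset=0
After 4 (read(8)): returned 'I4RRVFNB', offset=8
After 5 (read(2)): returned '7X', offset=10
After 6 (read(2)): returned 'LL', offset=12
After 7 (seek(-1, CUR)): offset=11
After 8 (read(2)): returned 'LA', offset=13
After 9 (tell()): offset=13

Answer: I4RRVFNB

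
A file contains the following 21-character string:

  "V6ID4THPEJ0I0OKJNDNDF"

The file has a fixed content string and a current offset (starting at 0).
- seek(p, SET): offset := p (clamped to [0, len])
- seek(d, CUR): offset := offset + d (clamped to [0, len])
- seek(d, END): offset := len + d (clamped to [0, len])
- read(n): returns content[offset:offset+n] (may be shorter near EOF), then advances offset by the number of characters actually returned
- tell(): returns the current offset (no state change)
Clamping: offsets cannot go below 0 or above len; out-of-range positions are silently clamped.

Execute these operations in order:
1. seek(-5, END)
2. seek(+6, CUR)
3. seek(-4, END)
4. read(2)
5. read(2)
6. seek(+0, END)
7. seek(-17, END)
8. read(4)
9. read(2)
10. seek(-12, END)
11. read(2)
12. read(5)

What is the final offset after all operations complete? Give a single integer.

Answer: 16

Derivation:
After 1 (seek(-5, END)): offset=16
After 2 (seek(+6, CUR)): offset=21
After 3 (seek(-4, END)): offset=17
After 4 (read(2)): returned 'DN', offset=19
After 5 (read(2)): returned 'DF', offset=21
After 6 (seek(+0, END)): offset=21
After 7 (seek(-17, END)): offset=4
After 8 (read(4)): returned '4THP', offset=8
After 9 (read(2)): returned 'EJ', offset=10
After 10 (seek(-12, END)): offset=9
After 11 (read(2)): returned 'J0', offset=11
After 12 (read(5)): returned 'I0OKJ', offset=16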